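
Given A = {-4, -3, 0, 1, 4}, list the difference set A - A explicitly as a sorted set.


A - A = {a - a' : a, a' ∈ A}.
Compute a - a' for each ordered pair (a, a'):
a = -4: -4--4=0, -4--3=-1, -4-0=-4, -4-1=-5, -4-4=-8
a = -3: -3--4=1, -3--3=0, -3-0=-3, -3-1=-4, -3-4=-7
a = 0: 0--4=4, 0--3=3, 0-0=0, 0-1=-1, 0-4=-4
a = 1: 1--4=5, 1--3=4, 1-0=1, 1-1=0, 1-4=-3
a = 4: 4--4=8, 4--3=7, 4-0=4, 4-1=3, 4-4=0
Collecting distinct values (and noting 0 appears from a-a):
A - A = {-8, -7, -5, -4, -3, -1, 0, 1, 3, 4, 5, 7, 8}
|A - A| = 13

A - A = {-8, -7, -5, -4, -3, -1, 0, 1, 3, 4, 5, 7, 8}


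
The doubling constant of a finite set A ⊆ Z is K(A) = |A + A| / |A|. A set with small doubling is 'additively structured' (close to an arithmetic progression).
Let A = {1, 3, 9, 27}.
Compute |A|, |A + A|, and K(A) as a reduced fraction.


|A| = 4.
Compute A + A by enumerating all 16 pairs.
A + A = {2, 4, 6, 10, 12, 18, 28, 30, 36, 54}, so |A + A| = 10.
K = |A + A| / |A| = 10/4 = 5/2 ≈ 2.5000.
Reference: AP of size 4 gives K = 7/4 ≈ 1.7500; a fully generic set of size 4 gives K ≈ 2.5000.

|A| = 4, |A + A| = 10, K = 10/4 = 5/2.


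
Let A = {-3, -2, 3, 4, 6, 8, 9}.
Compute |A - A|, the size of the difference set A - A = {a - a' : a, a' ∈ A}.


A - A = {a - a' : a, a' ∈ A}; |A| = 7.
Bounds: 2|A|-1 ≤ |A - A| ≤ |A|² - |A| + 1, i.e. 13 ≤ |A - A| ≤ 43.
Note: 0 ∈ A - A always (from a - a). The set is symmetric: if d ∈ A - A then -d ∈ A - A.
Enumerate nonzero differences d = a - a' with a > a' (then include -d):
Positive differences: {1, 2, 3, 4, 5, 6, 7, 8, 9, 10, 11, 12}
Full difference set: {0} ∪ (positive diffs) ∪ (negative diffs).
|A - A| = 1 + 2·12 = 25 (matches direct enumeration: 25).

|A - A| = 25


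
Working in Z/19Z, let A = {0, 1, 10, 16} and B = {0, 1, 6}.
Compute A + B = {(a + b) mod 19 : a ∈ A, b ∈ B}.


Work in Z/19Z: reduce every sum a + b modulo 19.
Enumerate all 12 pairs:
a = 0: 0+0=0, 0+1=1, 0+6=6
a = 1: 1+0=1, 1+1=2, 1+6=7
a = 10: 10+0=10, 10+1=11, 10+6=16
a = 16: 16+0=16, 16+1=17, 16+6=3
Distinct residues collected: {0, 1, 2, 3, 6, 7, 10, 11, 16, 17}
|A + B| = 10 (out of 19 total residues).

A + B = {0, 1, 2, 3, 6, 7, 10, 11, 16, 17}


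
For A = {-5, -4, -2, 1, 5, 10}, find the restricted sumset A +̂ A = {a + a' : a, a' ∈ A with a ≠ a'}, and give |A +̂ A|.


Restricted sumset: A +̂ A = {a + a' : a ∈ A, a' ∈ A, a ≠ a'}.
Equivalently, take A + A and drop any sum 2a that is achievable ONLY as a + a for a ∈ A (i.e. sums representable only with equal summands).
Enumerate pairs (a, a') with a < a' (symmetric, so each unordered pair gives one sum; this covers all a ≠ a'):
  -5 + -4 = -9
  -5 + -2 = -7
  -5 + 1 = -4
  -5 + 5 = 0
  -5 + 10 = 5
  -4 + -2 = -6
  -4 + 1 = -3
  -4 + 5 = 1
  -4 + 10 = 6
  -2 + 1 = -1
  -2 + 5 = 3
  -2 + 10 = 8
  1 + 5 = 6
  1 + 10 = 11
  5 + 10 = 15
Collected distinct sums: {-9, -7, -6, -4, -3, -1, 0, 1, 3, 5, 6, 8, 11, 15}
|A +̂ A| = 14
(Reference bound: |A +̂ A| ≥ 2|A| - 3 for |A| ≥ 2, with |A| = 6 giving ≥ 9.)

|A +̂ A| = 14


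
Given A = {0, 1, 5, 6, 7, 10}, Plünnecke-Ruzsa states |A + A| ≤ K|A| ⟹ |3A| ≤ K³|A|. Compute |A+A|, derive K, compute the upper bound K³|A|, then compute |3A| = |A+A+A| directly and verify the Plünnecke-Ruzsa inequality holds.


|A| = 6.
Step 1: Compute A + A by enumerating all 36 pairs.
A + A = {0, 1, 2, 5, 6, 7, 8, 10, 11, 12, 13, 14, 15, 16, 17, 20}, so |A + A| = 16.
Step 2: Doubling constant K = |A + A|/|A| = 16/6 = 16/6 ≈ 2.6667.
Step 3: Plünnecke-Ruzsa gives |3A| ≤ K³·|A| = (2.6667)³ · 6 ≈ 113.7778.
Step 4: Compute 3A = A + A + A directly by enumerating all triples (a,b,c) ∈ A³; |3A| = 28.
Step 5: Check 28 ≤ 113.7778? Yes ✓.

K = 16/6, Plünnecke-Ruzsa bound K³|A| ≈ 113.7778, |3A| = 28, inequality holds.


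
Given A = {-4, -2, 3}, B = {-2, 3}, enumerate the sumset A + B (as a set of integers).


A + B = {a + b : a ∈ A, b ∈ B}.
Enumerate all |A|·|B| = 3·2 = 6 pairs (a, b) and collect distinct sums.
a = -4: -4+-2=-6, -4+3=-1
a = -2: -2+-2=-4, -2+3=1
a = 3: 3+-2=1, 3+3=6
Collecting distinct sums: A + B = {-6, -4, -1, 1, 6}
|A + B| = 5

A + B = {-6, -4, -1, 1, 6}


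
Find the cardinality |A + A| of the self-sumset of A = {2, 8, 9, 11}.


A + A = {a + a' : a, a' ∈ A}; |A| = 4.
General bounds: 2|A| - 1 ≤ |A + A| ≤ |A|(|A|+1)/2, i.e. 7 ≤ |A + A| ≤ 10.
Lower bound 2|A|-1 is attained iff A is an arithmetic progression.
Enumerate sums a + a' for a ≤ a' (symmetric, so this suffices):
a = 2: 2+2=4, 2+8=10, 2+9=11, 2+11=13
a = 8: 8+8=16, 8+9=17, 8+11=19
a = 9: 9+9=18, 9+11=20
a = 11: 11+11=22
Distinct sums: {4, 10, 11, 13, 16, 17, 18, 19, 20, 22}
|A + A| = 10

|A + A| = 10


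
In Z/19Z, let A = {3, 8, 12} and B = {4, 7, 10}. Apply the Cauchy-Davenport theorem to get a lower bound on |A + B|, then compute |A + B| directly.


Cauchy-Davenport: |A + B| ≥ min(p, |A| + |B| - 1) for A, B nonempty in Z/pZ.
|A| = 3, |B| = 3, p = 19.
CD lower bound = min(19, 3 + 3 - 1) = min(19, 5) = 5.
Compute A + B mod 19 directly:
a = 3: 3+4=7, 3+7=10, 3+10=13
a = 8: 8+4=12, 8+7=15, 8+10=18
a = 12: 12+4=16, 12+7=0, 12+10=3
A + B = {0, 3, 7, 10, 12, 13, 15, 16, 18}, so |A + B| = 9.
Verify: 9 ≥ 5? Yes ✓.

CD lower bound = 5, actual |A + B| = 9.


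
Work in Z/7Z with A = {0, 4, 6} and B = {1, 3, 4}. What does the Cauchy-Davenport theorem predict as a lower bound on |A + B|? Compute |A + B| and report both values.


Cauchy-Davenport: |A + B| ≥ min(p, |A| + |B| - 1) for A, B nonempty in Z/pZ.
|A| = 3, |B| = 3, p = 7.
CD lower bound = min(7, 3 + 3 - 1) = min(7, 5) = 5.
Compute A + B mod 7 directly:
a = 0: 0+1=1, 0+3=3, 0+4=4
a = 4: 4+1=5, 4+3=0, 4+4=1
a = 6: 6+1=0, 6+3=2, 6+4=3
A + B = {0, 1, 2, 3, 4, 5}, so |A + B| = 6.
Verify: 6 ≥ 5? Yes ✓.

CD lower bound = 5, actual |A + B| = 6.


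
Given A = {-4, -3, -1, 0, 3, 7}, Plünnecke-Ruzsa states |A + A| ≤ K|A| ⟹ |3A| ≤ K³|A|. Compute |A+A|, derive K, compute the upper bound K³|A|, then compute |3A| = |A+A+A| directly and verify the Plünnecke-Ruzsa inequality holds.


|A| = 6.
Step 1: Compute A + A by enumerating all 36 pairs.
A + A = {-8, -7, -6, -5, -4, -3, -2, -1, 0, 2, 3, 4, 6, 7, 10, 14}, so |A + A| = 16.
Step 2: Doubling constant K = |A + A|/|A| = 16/6 = 16/6 ≈ 2.6667.
Step 3: Plünnecke-Ruzsa gives |3A| ≤ K³·|A| = (2.6667)³ · 6 ≈ 113.7778.
Step 4: Compute 3A = A + A + A directly by enumerating all triples (a,b,c) ∈ A³; |3A| = 27.
Step 5: Check 27 ≤ 113.7778? Yes ✓.

K = 16/6, Plünnecke-Ruzsa bound K³|A| ≈ 113.7778, |3A| = 27, inequality holds.


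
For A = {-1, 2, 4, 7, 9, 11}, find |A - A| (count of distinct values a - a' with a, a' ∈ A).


A - A = {a - a' : a, a' ∈ A}; |A| = 6.
Bounds: 2|A|-1 ≤ |A - A| ≤ |A|² - |A| + 1, i.e. 11 ≤ |A - A| ≤ 31.
Note: 0 ∈ A - A always (from a - a). The set is symmetric: if d ∈ A - A then -d ∈ A - A.
Enumerate nonzero differences d = a - a' with a > a' (then include -d):
Positive differences: {2, 3, 4, 5, 7, 8, 9, 10, 12}
Full difference set: {0} ∪ (positive diffs) ∪ (negative diffs).
|A - A| = 1 + 2·9 = 19 (matches direct enumeration: 19).

|A - A| = 19


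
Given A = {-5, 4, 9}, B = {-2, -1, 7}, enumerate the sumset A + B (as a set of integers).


A + B = {a + b : a ∈ A, b ∈ B}.
Enumerate all |A|·|B| = 3·3 = 9 pairs (a, b) and collect distinct sums.
a = -5: -5+-2=-7, -5+-1=-6, -5+7=2
a = 4: 4+-2=2, 4+-1=3, 4+7=11
a = 9: 9+-2=7, 9+-1=8, 9+7=16
Collecting distinct sums: A + B = {-7, -6, 2, 3, 7, 8, 11, 16}
|A + B| = 8

A + B = {-7, -6, 2, 3, 7, 8, 11, 16}


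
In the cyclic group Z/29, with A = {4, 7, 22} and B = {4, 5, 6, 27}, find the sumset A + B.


Work in Z/29Z: reduce every sum a + b modulo 29.
Enumerate all 12 pairs:
a = 4: 4+4=8, 4+5=9, 4+6=10, 4+27=2
a = 7: 7+4=11, 7+5=12, 7+6=13, 7+27=5
a = 22: 22+4=26, 22+5=27, 22+6=28, 22+27=20
Distinct residues collected: {2, 5, 8, 9, 10, 11, 12, 13, 20, 26, 27, 28}
|A + B| = 12 (out of 29 total residues).

A + B = {2, 5, 8, 9, 10, 11, 12, 13, 20, 26, 27, 28}


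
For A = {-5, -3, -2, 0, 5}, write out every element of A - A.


A - A = {a - a' : a, a' ∈ A}.
Compute a - a' for each ordered pair (a, a'):
a = -5: -5--5=0, -5--3=-2, -5--2=-3, -5-0=-5, -5-5=-10
a = -3: -3--5=2, -3--3=0, -3--2=-1, -3-0=-3, -3-5=-8
a = -2: -2--5=3, -2--3=1, -2--2=0, -2-0=-2, -2-5=-7
a = 0: 0--5=5, 0--3=3, 0--2=2, 0-0=0, 0-5=-5
a = 5: 5--5=10, 5--3=8, 5--2=7, 5-0=5, 5-5=0
Collecting distinct values (and noting 0 appears from a-a):
A - A = {-10, -8, -7, -5, -3, -2, -1, 0, 1, 2, 3, 5, 7, 8, 10}
|A - A| = 15

A - A = {-10, -8, -7, -5, -3, -2, -1, 0, 1, 2, 3, 5, 7, 8, 10}


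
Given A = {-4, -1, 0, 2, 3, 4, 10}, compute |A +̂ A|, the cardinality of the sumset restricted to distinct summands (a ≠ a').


Restricted sumset: A +̂ A = {a + a' : a ∈ A, a' ∈ A, a ≠ a'}.
Equivalently, take A + A and drop any sum 2a that is achievable ONLY as a + a for a ∈ A (i.e. sums representable only with equal summands).
Enumerate pairs (a, a') with a < a' (symmetric, so each unordered pair gives one sum; this covers all a ≠ a'):
  -4 + -1 = -5
  -4 + 0 = -4
  -4 + 2 = -2
  -4 + 3 = -1
  -4 + 4 = 0
  -4 + 10 = 6
  -1 + 0 = -1
  -1 + 2 = 1
  -1 + 3 = 2
  -1 + 4 = 3
  -1 + 10 = 9
  0 + 2 = 2
  0 + 3 = 3
  0 + 4 = 4
  0 + 10 = 10
  2 + 3 = 5
  2 + 4 = 6
  2 + 10 = 12
  3 + 4 = 7
  3 + 10 = 13
  4 + 10 = 14
Collected distinct sums: {-5, -4, -2, -1, 0, 1, 2, 3, 4, 5, 6, 7, 9, 10, 12, 13, 14}
|A +̂ A| = 17
(Reference bound: |A +̂ A| ≥ 2|A| - 3 for |A| ≥ 2, with |A| = 7 giving ≥ 11.)

|A +̂ A| = 17


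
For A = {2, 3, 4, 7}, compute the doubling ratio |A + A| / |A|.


|A| = 4.
Compute A + A by enumerating all 16 pairs.
A + A = {4, 5, 6, 7, 8, 9, 10, 11, 14}, so |A + A| = 9.
K = |A + A| / |A| = 9/4 (already in lowest terms) ≈ 2.2500.
Reference: AP of size 4 gives K = 7/4 ≈ 1.7500; a fully generic set of size 4 gives K ≈ 2.5000.

|A| = 4, |A + A| = 9, K = 9/4.


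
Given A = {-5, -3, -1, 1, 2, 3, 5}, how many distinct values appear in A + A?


A + A = {a + a' : a, a' ∈ A}; |A| = 7.
General bounds: 2|A| - 1 ≤ |A + A| ≤ |A|(|A|+1)/2, i.e. 13 ≤ |A + A| ≤ 28.
Lower bound 2|A|-1 is attained iff A is an arithmetic progression.
Enumerate sums a + a' for a ≤ a' (symmetric, so this suffices):
a = -5: -5+-5=-10, -5+-3=-8, -5+-1=-6, -5+1=-4, -5+2=-3, -5+3=-2, -5+5=0
a = -3: -3+-3=-6, -3+-1=-4, -3+1=-2, -3+2=-1, -3+3=0, -3+5=2
a = -1: -1+-1=-2, -1+1=0, -1+2=1, -1+3=2, -1+5=4
a = 1: 1+1=2, 1+2=3, 1+3=4, 1+5=6
a = 2: 2+2=4, 2+3=5, 2+5=7
a = 3: 3+3=6, 3+5=8
a = 5: 5+5=10
Distinct sums: {-10, -8, -6, -4, -3, -2, -1, 0, 1, 2, 3, 4, 5, 6, 7, 8, 10}
|A + A| = 17

|A + A| = 17


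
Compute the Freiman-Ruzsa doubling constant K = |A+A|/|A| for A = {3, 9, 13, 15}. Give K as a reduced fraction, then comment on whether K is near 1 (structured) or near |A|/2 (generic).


|A| = 4.
Compute A + A by enumerating all 16 pairs.
A + A = {6, 12, 16, 18, 22, 24, 26, 28, 30}, so |A + A| = 9.
K = |A + A| / |A| = 9/4 (already in lowest terms) ≈ 2.2500.
Reference: AP of size 4 gives K = 7/4 ≈ 1.7500; a fully generic set of size 4 gives K ≈ 2.5000.

|A| = 4, |A + A| = 9, K = 9/4.


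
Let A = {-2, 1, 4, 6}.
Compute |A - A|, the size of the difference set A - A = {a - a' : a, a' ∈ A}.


A - A = {a - a' : a, a' ∈ A}; |A| = 4.
Bounds: 2|A|-1 ≤ |A - A| ≤ |A|² - |A| + 1, i.e. 7 ≤ |A - A| ≤ 13.
Note: 0 ∈ A - A always (from a - a). The set is symmetric: if d ∈ A - A then -d ∈ A - A.
Enumerate nonzero differences d = a - a' with a > a' (then include -d):
Positive differences: {2, 3, 5, 6, 8}
Full difference set: {0} ∪ (positive diffs) ∪ (negative diffs).
|A - A| = 1 + 2·5 = 11 (matches direct enumeration: 11).

|A - A| = 11


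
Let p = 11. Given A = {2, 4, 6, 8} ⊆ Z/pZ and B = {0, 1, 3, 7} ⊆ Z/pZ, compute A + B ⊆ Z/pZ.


Work in Z/11Z: reduce every sum a + b modulo 11.
Enumerate all 16 pairs:
a = 2: 2+0=2, 2+1=3, 2+3=5, 2+7=9
a = 4: 4+0=4, 4+1=5, 4+3=7, 4+7=0
a = 6: 6+0=6, 6+1=7, 6+3=9, 6+7=2
a = 8: 8+0=8, 8+1=9, 8+3=0, 8+7=4
Distinct residues collected: {0, 2, 3, 4, 5, 6, 7, 8, 9}
|A + B| = 9 (out of 11 total residues).

A + B = {0, 2, 3, 4, 5, 6, 7, 8, 9}


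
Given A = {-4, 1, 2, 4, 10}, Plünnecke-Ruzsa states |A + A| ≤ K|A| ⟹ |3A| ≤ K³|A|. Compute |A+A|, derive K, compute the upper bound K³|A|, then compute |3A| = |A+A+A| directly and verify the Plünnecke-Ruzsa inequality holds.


|A| = 5.
Step 1: Compute A + A by enumerating all 25 pairs.
A + A = {-8, -3, -2, 0, 2, 3, 4, 5, 6, 8, 11, 12, 14, 20}, so |A + A| = 14.
Step 2: Doubling constant K = |A + A|/|A| = 14/5 = 14/5 ≈ 2.8000.
Step 3: Plünnecke-Ruzsa gives |3A| ≤ K³·|A| = (2.8000)³ · 5 ≈ 109.7600.
Step 4: Compute 3A = A + A + A directly by enumerating all triples (a,b,c) ∈ A³; |3A| = 27.
Step 5: Check 27 ≤ 109.7600? Yes ✓.

K = 14/5, Plünnecke-Ruzsa bound K³|A| ≈ 109.7600, |3A| = 27, inequality holds.


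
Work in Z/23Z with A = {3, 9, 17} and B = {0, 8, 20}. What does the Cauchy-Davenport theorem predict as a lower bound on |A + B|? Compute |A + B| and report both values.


Cauchy-Davenport: |A + B| ≥ min(p, |A| + |B| - 1) for A, B nonempty in Z/pZ.
|A| = 3, |B| = 3, p = 23.
CD lower bound = min(23, 3 + 3 - 1) = min(23, 5) = 5.
Compute A + B mod 23 directly:
a = 3: 3+0=3, 3+8=11, 3+20=0
a = 9: 9+0=9, 9+8=17, 9+20=6
a = 17: 17+0=17, 17+8=2, 17+20=14
A + B = {0, 2, 3, 6, 9, 11, 14, 17}, so |A + B| = 8.
Verify: 8 ≥ 5? Yes ✓.

CD lower bound = 5, actual |A + B| = 8.


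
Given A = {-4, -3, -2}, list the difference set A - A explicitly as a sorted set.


A - A = {a - a' : a, a' ∈ A}.
Compute a - a' for each ordered pair (a, a'):
a = -4: -4--4=0, -4--3=-1, -4--2=-2
a = -3: -3--4=1, -3--3=0, -3--2=-1
a = -2: -2--4=2, -2--3=1, -2--2=0
Collecting distinct values (and noting 0 appears from a-a):
A - A = {-2, -1, 0, 1, 2}
|A - A| = 5

A - A = {-2, -1, 0, 1, 2}


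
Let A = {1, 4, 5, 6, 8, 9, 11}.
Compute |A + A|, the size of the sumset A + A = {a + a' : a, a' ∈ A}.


A + A = {a + a' : a, a' ∈ A}; |A| = 7.
General bounds: 2|A| - 1 ≤ |A + A| ≤ |A|(|A|+1)/2, i.e. 13 ≤ |A + A| ≤ 28.
Lower bound 2|A|-1 is attained iff A is an arithmetic progression.
Enumerate sums a + a' for a ≤ a' (symmetric, so this suffices):
a = 1: 1+1=2, 1+4=5, 1+5=6, 1+6=7, 1+8=9, 1+9=10, 1+11=12
a = 4: 4+4=8, 4+5=9, 4+6=10, 4+8=12, 4+9=13, 4+11=15
a = 5: 5+5=10, 5+6=11, 5+8=13, 5+9=14, 5+11=16
a = 6: 6+6=12, 6+8=14, 6+9=15, 6+11=17
a = 8: 8+8=16, 8+9=17, 8+11=19
a = 9: 9+9=18, 9+11=20
a = 11: 11+11=22
Distinct sums: {2, 5, 6, 7, 8, 9, 10, 11, 12, 13, 14, 15, 16, 17, 18, 19, 20, 22}
|A + A| = 18

|A + A| = 18


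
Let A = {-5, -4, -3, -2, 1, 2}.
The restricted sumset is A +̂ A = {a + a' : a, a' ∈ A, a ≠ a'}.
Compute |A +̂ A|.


Restricted sumset: A +̂ A = {a + a' : a ∈ A, a' ∈ A, a ≠ a'}.
Equivalently, take A + A and drop any sum 2a that is achievable ONLY as a + a for a ∈ A (i.e. sums representable only with equal summands).
Enumerate pairs (a, a') with a < a' (symmetric, so each unordered pair gives one sum; this covers all a ≠ a'):
  -5 + -4 = -9
  -5 + -3 = -8
  -5 + -2 = -7
  -5 + 1 = -4
  -5 + 2 = -3
  -4 + -3 = -7
  -4 + -2 = -6
  -4 + 1 = -3
  -4 + 2 = -2
  -3 + -2 = -5
  -3 + 1 = -2
  -3 + 2 = -1
  -2 + 1 = -1
  -2 + 2 = 0
  1 + 2 = 3
Collected distinct sums: {-9, -8, -7, -6, -5, -4, -3, -2, -1, 0, 3}
|A +̂ A| = 11
(Reference bound: |A +̂ A| ≥ 2|A| - 3 for |A| ≥ 2, with |A| = 6 giving ≥ 9.)

|A +̂ A| = 11


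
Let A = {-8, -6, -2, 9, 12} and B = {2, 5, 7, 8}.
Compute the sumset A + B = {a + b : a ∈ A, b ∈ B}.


A + B = {a + b : a ∈ A, b ∈ B}.
Enumerate all |A|·|B| = 5·4 = 20 pairs (a, b) and collect distinct sums.
a = -8: -8+2=-6, -8+5=-3, -8+7=-1, -8+8=0
a = -6: -6+2=-4, -6+5=-1, -6+7=1, -6+8=2
a = -2: -2+2=0, -2+5=3, -2+7=5, -2+8=6
a = 9: 9+2=11, 9+5=14, 9+7=16, 9+8=17
a = 12: 12+2=14, 12+5=17, 12+7=19, 12+8=20
Collecting distinct sums: A + B = {-6, -4, -3, -1, 0, 1, 2, 3, 5, 6, 11, 14, 16, 17, 19, 20}
|A + B| = 16

A + B = {-6, -4, -3, -1, 0, 1, 2, 3, 5, 6, 11, 14, 16, 17, 19, 20}


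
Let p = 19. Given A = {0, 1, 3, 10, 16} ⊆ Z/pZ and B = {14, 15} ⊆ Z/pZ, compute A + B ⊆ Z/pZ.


Work in Z/19Z: reduce every sum a + b modulo 19.
Enumerate all 10 pairs:
a = 0: 0+14=14, 0+15=15
a = 1: 1+14=15, 1+15=16
a = 3: 3+14=17, 3+15=18
a = 10: 10+14=5, 10+15=6
a = 16: 16+14=11, 16+15=12
Distinct residues collected: {5, 6, 11, 12, 14, 15, 16, 17, 18}
|A + B| = 9 (out of 19 total residues).

A + B = {5, 6, 11, 12, 14, 15, 16, 17, 18}


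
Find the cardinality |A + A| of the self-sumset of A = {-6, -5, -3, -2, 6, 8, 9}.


A + A = {a + a' : a, a' ∈ A}; |A| = 7.
General bounds: 2|A| - 1 ≤ |A + A| ≤ |A|(|A|+1)/2, i.e. 13 ≤ |A + A| ≤ 28.
Lower bound 2|A|-1 is attained iff A is an arithmetic progression.
Enumerate sums a + a' for a ≤ a' (symmetric, so this suffices):
a = -6: -6+-6=-12, -6+-5=-11, -6+-3=-9, -6+-2=-8, -6+6=0, -6+8=2, -6+9=3
a = -5: -5+-5=-10, -5+-3=-8, -5+-2=-7, -5+6=1, -5+8=3, -5+9=4
a = -3: -3+-3=-6, -3+-2=-5, -3+6=3, -3+8=5, -3+9=6
a = -2: -2+-2=-4, -2+6=4, -2+8=6, -2+9=7
a = 6: 6+6=12, 6+8=14, 6+9=15
a = 8: 8+8=16, 8+9=17
a = 9: 9+9=18
Distinct sums: {-12, -11, -10, -9, -8, -7, -6, -5, -4, 0, 1, 2, 3, 4, 5, 6, 7, 12, 14, 15, 16, 17, 18}
|A + A| = 23

|A + A| = 23


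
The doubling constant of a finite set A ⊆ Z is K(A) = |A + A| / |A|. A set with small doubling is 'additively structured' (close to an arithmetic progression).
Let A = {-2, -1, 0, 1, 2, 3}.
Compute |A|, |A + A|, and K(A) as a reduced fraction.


|A| = 6.
Compute A + A by enumerating all 36 pairs.
A + A = {-4, -3, -2, -1, 0, 1, 2, 3, 4, 5, 6}, so |A + A| = 11.
K = |A + A| / |A| = 11/6 (already in lowest terms) ≈ 1.8333.
Reference: AP of size 6 gives K = 11/6 ≈ 1.8333; a fully generic set of size 6 gives K ≈ 3.5000.

|A| = 6, |A + A| = 11, K = 11/6.


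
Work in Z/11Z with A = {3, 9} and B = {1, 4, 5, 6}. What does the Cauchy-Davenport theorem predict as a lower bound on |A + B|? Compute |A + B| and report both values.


Cauchy-Davenport: |A + B| ≥ min(p, |A| + |B| - 1) for A, B nonempty in Z/pZ.
|A| = 2, |B| = 4, p = 11.
CD lower bound = min(11, 2 + 4 - 1) = min(11, 5) = 5.
Compute A + B mod 11 directly:
a = 3: 3+1=4, 3+4=7, 3+5=8, 3+6=9
a = 9: 9+1=10, 9+4=2, 9+5=3, 9+6=4
A + B = {2, 3, 4, 7, 8, 9, 10}, so |A + B| = 7.
Verify: 7 ≥ 5? Yes ✓.

CD lower bound = 5, actual |A + B| = 7.


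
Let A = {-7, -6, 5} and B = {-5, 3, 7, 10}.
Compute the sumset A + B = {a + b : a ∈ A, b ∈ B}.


A + B = {a + b : a ∈ A, b ∈ B}.
Enumerate all |A|·|B| = 3·4 = 12 pairs (a, b) and collect distinct sums.
a = -7: -7+-5=-12, -7+3=-4, -7+7=0, -7+10=3
a = -6: -6+-5=-11, -6+3=-3, -6+7=1, -6+10=4
a = 5: 5+-5=0, 5+3=8, 5+7=12, 5+10=15
Collecting distinct sums: A + B = {-12, -11, -4, -3, 0, 1, 3, 4, 8, 12, 15}
|A + B| = 11

A + B = {-12, -11, -4, -3, 0, 1, 3, 4, 8, 12, 15}


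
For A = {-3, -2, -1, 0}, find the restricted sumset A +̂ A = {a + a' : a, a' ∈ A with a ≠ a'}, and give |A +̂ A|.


Restricted sumset: A +̂ A = {a + a' : a ∈ A, a' ∈ A, a ≠ a'}.
Equivalently, take A + A and drop any sum 2a that is achievable ONLY as a + a for a ∈ A (i.e. sums representable only with equal summands).
Enumerate pairs (a, a') with a < a' (symmetric, so each unordered pair gives one sum; this covers all a ≠ a'):
  -3 + -2 = -5
  -3 + -1 = -4
  -3 + 0 = -3
  -2 + -1 = -3
  -2 + 0 = -2
  -1 + 0 = -1
Collected distinct sums: {-5, -4, -3, -2, -1}
|A +̂ A| = 5
(Reference bound: |A +̂ A| ≥ 2|A| - 3 for |A| ≥ 2, with |A| = 4 giving ≥ 5.)

|A +̂ A| = 5


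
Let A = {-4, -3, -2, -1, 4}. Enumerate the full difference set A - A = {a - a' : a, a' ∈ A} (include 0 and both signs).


A - A = {a - a' : a, a' ∈ A}.
Compute a - a' for each ordered pair (a, a'):
a = -4: -4--4=0, -4--3=-1, -4--2=-2, -4--1=-3, -4-4=-8
a = -3: -3--4=1, -3--3=0, -3--2=-1, -3--1=-2, -3-4=-7
a = -2: -2--4=2, -2--3=1, -2--2=0, -2--1=-1, -2-4=-6
a = -1: -1--4=3, -1--3=2, -1--2=1, -1--1=0, -1-4=-5
a = 4: 4--4=8, 4--3=7, 4--2=6, 4--1=5, 4-4=0
Collecting distinct values (and noting 0 appears from a-a):
A - A = {-8, -7, -6, -5, -3, -2, -1, 0, 1, 2, 3, 5, 6, 7, 8}
|A - A| = 15

A - A = {-8, -7, -6, -5, -3, -2, -1, 0, 1, 2, 3, 5, 6, 7, 8}


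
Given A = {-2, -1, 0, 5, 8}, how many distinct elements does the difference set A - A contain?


A - A = {a - a' : a, a' ∈ A}; |A| = 5.
Bounds: 2|A|-1 ≤ |A - A| ≤ |A|² - |A| + 1, i.e. 9 ≤ |A - A| ≤ 21.
Note: 0 ∈ A - A always (from a - a). The set is symmetric: if d ∈ A - A then -d ∈ A - A.
Enumerate nonzero differences d = a - a' with a > a' (then include -d):
Positive differences: {1, 2, 3, 5, 6, 7, 8, 9, 10}
Full difference set: {0} ∪ (positive diffs) ∪ (negative diffs).
|A - A| = 1 + 2·9 = 19 (matches direct enumeration: 19).

|A - A| = 19


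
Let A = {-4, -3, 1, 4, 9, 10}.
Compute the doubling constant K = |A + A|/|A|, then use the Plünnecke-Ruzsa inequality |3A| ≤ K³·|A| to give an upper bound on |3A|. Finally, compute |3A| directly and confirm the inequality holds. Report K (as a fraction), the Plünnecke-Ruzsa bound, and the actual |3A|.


|A| = 6.
Step 1: Compute A + A by enumerating all 36 pairs.
A + A = {-8, -7, -6, -3, -2, 0, 1, 2, 5, 6, 7, 8, 10, 11, 13, 14, 18, 19, 20}, so |A + A| = 19.
Step 2: Doubling constant K = |A + A|/|A| = 19/6 = 19/6 ≈ 3.1667.
Step 3: Plünnecke-Ruzsa gives |3A| ≤ K³·|A| = (3.1667)³ · 6 ≈ 190.5278.
Step 4: Compute 3A = A + A + A directly by enumerating all triples (a,b,c) ∈ A³; |3A| = 38.
Step 5: Check 38 ≤ 190.5278? Yes ✓.

K = 19/6, Plünnecke-Ruzsa bound K³|A| ≈ 190.5278, |3A| = 38, inequality holds.


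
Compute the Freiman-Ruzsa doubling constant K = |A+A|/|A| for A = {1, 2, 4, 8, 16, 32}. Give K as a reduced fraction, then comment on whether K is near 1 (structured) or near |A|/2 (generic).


|A| = 6.
Compute A + A by enumerating all 36 pairs.
A + A = {2, 3, 4, 5, 6, 8, 9, 10, 12, 16, 17, 18, 20, 24, 32, 33, 34, 36, 40, 48, 64}, so |A + A| = 21.
K = |A + A| / |A| = 21/6 = 7/2 ≈ 3.5000.
Reference: AP of size 6 gives K = 11/6 ≈ 1.8333; a fully generic set of size 6 gives K ≈ 3.5000.

|A| = 6, |A + A| = 21, K = 21/6 = 7/2.


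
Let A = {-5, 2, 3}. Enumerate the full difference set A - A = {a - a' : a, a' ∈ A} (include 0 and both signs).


A - A = {a - a' : a, a' ∈ A}.
Compute a - a' for each ordered pair (a, a'):
a = -5: -5--5=0, -5-2=-7, -5-3=-8
a = 2: 2--5=7, 2-2=0, 2-3=-1
a = 3: 3--5=8, 3-2=1, 3-3=0
Collecting distinct values (and noting 0 appears from a-a):
A - A = {-8, -7, -1, 0, 1, 7, 8}
|A - A| = 7

A - A = {-8, -7, -1, 0, 1, 7, 8}


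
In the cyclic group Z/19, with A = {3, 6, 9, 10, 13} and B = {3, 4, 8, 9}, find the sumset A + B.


Work in Z/19Z: reduce every sum a + b modulo 19.
Enumerate all 20 pairs:
a = 3: 3+3=6, 3+4=7, 3+8=11, 3+9=12
a = 6: 6+3=9, 6+4=10, 6+8=14, 6+9=15
a = 9: 9+3=12, 9+4=13, 9+8=17, 9+9=18
a = 10: 10+3=13, 10+4=14, 10+8=18, 10+9=0
a = 13: 13+3=16, 13+4=17, 13+8=2, 13+9=3
Distinct residues collected: {0, 2, 3, 6, 7, 9, 10, 11, 12, 13, 14, 15, 16, 17, 18}
|A + B| = 15 (out of 19 total residues).

A + B = {0, 2, 3, 6, 7, 9, 10, 11, 12, 13, 14, 15, 16, 17, 18}


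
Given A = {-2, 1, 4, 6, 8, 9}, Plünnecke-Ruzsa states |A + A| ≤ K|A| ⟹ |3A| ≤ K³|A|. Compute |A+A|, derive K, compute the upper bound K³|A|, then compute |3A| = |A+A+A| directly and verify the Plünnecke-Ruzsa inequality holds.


|A| = 6.
Step 1: Compute A + A by enumerating all 36 pairs.
A + A = {-4, -1, 2, 4, 5, 6, 7, 8, 9, 10, 12, 13, 14, 15, 16, 17, 18}, so |A + A| = 17.
Step 2: Doubling constant K = |A + A|/|A| = 17/6 = 17/6 ≈ 2.8333.
Step 3: Plünnecke-Ruzsa gives |3A| ≤ K³·|A| = (2.8333)³ · 6 ≈ 136.4722.
Step 4: Compute 3A = A + A + A directly by enumerating all triples (a,b,c) ∈ A³; |3A| = 29.
Step 5: Check 29 ≤ 136.4722? Yes ✓.

K = 17/6, Plünnecke-Ruzsa bound K³|A| ≈ 136.4722, |3A| = 29, inequality holds.


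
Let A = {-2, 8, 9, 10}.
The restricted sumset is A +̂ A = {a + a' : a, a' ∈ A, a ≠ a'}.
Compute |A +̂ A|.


Restricted sumset: A +̂ A = {a + a' : a ∈ A, a' ∈ A, a ≠ a'}.
Equivalently, take A + A and drop any sum 2a that is achievable ONLY as a + a for a ∈ A (i.e. sums representable only with equal summands).
Enumerate pairs (a, a') with a < a' (symmetric, so each unordered pair gives one sum; this covers all a ≠ a'):
  -2 + 8 = 6
  -2 + 9 = 7
  -2 + 10 = 8
  8 + 9 = 17
  8 + 10 = 18
  9 + 10 = 19
Collected distinct sums: {6, 7, 8, 17, 18, 19}
|A +̂ A| = 6
(Reference bound: |A +̂ A| ≥ 2|A| - 3 for |A| ≥ 2, with |A| = 4 giving ≥ 5.)

|A +̂ A| = 6


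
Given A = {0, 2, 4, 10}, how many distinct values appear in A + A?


A + A = {a + a' : a, a' ∈ A}; |A| = 4.
General bounds: 2|A| - 1 ≤ |A + A| ≤ |A|(|A|+1)/2, i.e. 7 ≤ |A + A| ≤ 10.
Lower bound 2|A|-1 is attained iff A is an arithmetic progression.
Enumerate sums a + a' for a ≤ a' (symmetric, so this suffices):
a = 0: 0+0=0, 0+2=2, 0+4=4, 0+10=10
a = 2: 2+2=4, 2+4=6, 2+10=12
a = 4: 4+4=8, 4+10=14
a = 10: 10+10=20
Distinct sums: {0, 2, 4, 6, 8, 10, 12, 14, 20}
|A + A| = 9

|A + A| = 9


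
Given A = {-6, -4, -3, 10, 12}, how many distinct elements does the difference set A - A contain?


A - A = {a - a' : a, a' ∈ A}; |A| = 5.
Bounds: 2|A|-1 ≤ |A - A| ≤ |A|² - |A| + 1, i.e. 9 ≤ |A - A| ≤ 21.
Note: 0 ∈ A - A always (from a - a). The set is symmetric: if d ∈ A - A then -d ∈ A - A.
Enumerate nonzero differences d = a - a' with a > a' (then include -d):
Positive differences: {1, 2, 3, 13, 14, 15, 16, 18}
Full difference set: {0} ∪ (positive diffs) ∪ (negative diffs).
|A - A| = 1 + 2·8 = 17 (matches direct enumeration: 17).

|A - A| = 17


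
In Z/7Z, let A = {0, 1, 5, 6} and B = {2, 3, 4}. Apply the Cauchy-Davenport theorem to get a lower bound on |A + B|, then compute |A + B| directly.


Cauchy-Davenport: |A + B| ≥ min(p, |A| + |B| - 1) for A, B nonempty in Z/pZ.
|A| = 4, |B| = 3, p = 7.
CD lower bound = min(7, 4 + 3 - 1) = min(7, 6) = 6.
Compute A + B mod 7 directly:
a = 0: 0+2=2, 0+3=3, 0+4=4
a = 1: 1+2=3, 1+3=4, 1+4=5
a = 5: 5+2=0, 5+3=1, 5+4=2
a = 6: 6+2=1, 6+3=2, 6+4=3
A + B = {0, 1, 2, 3, 4, 5}, so |A + B| = 6.
Verify: 6 ≥ 6? Yes ✓.

CD lower bound = 6, actual |A + B| = 6.


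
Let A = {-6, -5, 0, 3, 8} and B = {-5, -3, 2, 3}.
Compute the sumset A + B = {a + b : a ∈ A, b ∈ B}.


A + B = {a + b : a ∈ A, b ∈ B}.
Enumerate all |A|·|B| = 5·4 = 20 pairs (a, b) and collect distinct sums.
a = -6: -6+-5=-11, -6+-3=-9, -6+2=-4, -6+3=-3
a = -5: -5+-5=-10, -5+-3=-8, -5+2=-3, -5+3=-2
a = 0: 0+-5=-5, 0+-3=-3, 0+2=2, 0+3=3
a = 3: 3+-5=-2, 3+-3=0, 3+2=5, 3+3=6
a = 8: 8+-5=3, 8+-3=5, 8+2=10, 8+3=11
Collecting distinct sums: A + B = {-11, -10, -9, -8, -5, -4, -3, -2, 0, 2, 3, 5, 6, 10, 11}
|A + B| = 15

A + B = {-11, -10, -9, -8, -5, -4, -3, -2, 0, 2, 3, 5, 6, 10, 11}


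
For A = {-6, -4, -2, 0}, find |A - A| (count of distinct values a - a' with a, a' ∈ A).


A - A = {a - a' : a, a' ∈ A}; |A| = 4.
Bounds: 2|A|-1 ≤ |A - A| ≤ |A|² - |A| + 1, i.e. 7 ≤ |A - A| ≤ 13.
Note: 0 ∈ A - A always (from a - a). The set is symmetric: if d ∈ A - A then -d ∈ A - A.
Enumerate nonzero differences d = a - a' with a > a' (then include -d):
Positive differences: {2, 4, 6}
Full difference set: {0} ∪ (positive diffs) ∪ (negative diffs).
|A - A| = 1 + 2·3 = 7 (matches direct enumeration: 7).

|A - A| = 7


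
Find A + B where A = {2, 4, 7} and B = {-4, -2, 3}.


A + B = {a + b : a ∈ A, b ∈ B}.
Enumerate all |A|·|B| = 3·3 = 9 pairs (a, b) and collect distinct sums.
a = 2: 2+-4=-2, 2+-2=0, 2+3=5
a = 4: 4+-4=0, 4+-2=2, 4+3=7
a = 7: 7+-4=3, 7+-2=5, 7+3=10
Collecting distinct sums: A + B = {-2, 0, 2, 3, 5, 7, 10}
|A + B| = 7

A + B = {-2, 0, 2, 3, 5, 7, 10}


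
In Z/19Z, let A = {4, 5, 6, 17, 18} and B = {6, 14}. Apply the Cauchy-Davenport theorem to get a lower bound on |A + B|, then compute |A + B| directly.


Cauchy-Davenport: |A + B| ≥ min(p, |A| + |B| - 1) for A, B nonempty in Z/pZ.
|A| = 5, |B| = 2, p = 19.
CD lower bound = min(19, 5 + 2 - 1) = min(19, 6) = 6.
Compute A + B mod 19 directly:
a = 4: 4+6=10, 4+14=18
a = 5: 5+6=11, 5+14=0
a = 6: 6+6=12, 6+14=1
a = 17: 17+6=4, 17+14=12
a = 18: 18+6=5, 18+14=13
A + B = {0, 1, 4, 5, 10, 11, 12, 13, 18}, so |A + B| = 9.
Verify: 9 ≥ 6? Yes ✓.

CD lower bound = 6, actual |A + B| = 9.


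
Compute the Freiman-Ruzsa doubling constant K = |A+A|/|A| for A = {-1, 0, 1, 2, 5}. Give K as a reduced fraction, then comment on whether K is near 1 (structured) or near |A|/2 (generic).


|A| = 5.
Compute A + A by enumerating all 25 pairs.
A + A = {-2, -1, 0, 1, 2, 3, 4, 5, 6, 7, 10}, so |A + A| = 11.
K = |A + A| / |A| = 11/5 (already in lowest terms) ≈ 2.2000.
Reference: AP of size 5 gives K = 9/5 ≈ 1.8000; a fully generic set of size 5 gives K ≈ 3.0000.

|A| = 5, |A + A| = 11, K = 11/5.


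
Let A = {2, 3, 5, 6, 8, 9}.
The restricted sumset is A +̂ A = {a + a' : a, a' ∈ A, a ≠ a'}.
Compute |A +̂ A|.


Restricted sumset: A +̂ A = {a + a' : a ∈ A, a' ∈ A, a ≠ a'}.
Equivalently, take A + A and drop any sum 2a that is achievable ONLY as a + a for a ∈ A (i.e. sums representable only with equal summands).
Enumerate pairs (a, a') with a < a' (symmetric, so each unordered pair gives one sum; this covers all a ≠ a'):
  2 + 3 = 5
  2 + 5 = 7
  2 + 6 = 8
  2 + 8 = 10
  2 + 9 = 11
  3 + 5 = 8
  3 + 6 = 9
  3 + 8 = 11
  3 + 9 = 12
  5 + 6 = 11
  5 + 8 = 13
  5 + 9 = 14
  6 + 8 = 14
  6 + 9 = 15
  8 + 9 = 17
Collected distinct sums: {5, 7, 8, 9, 10, 11, 12, 13, 14, 15, 17}
|A +̂ A| = 11
(Reference bound: |A +̂ A| ≥ 2|A| - 3 for |A| ≥ 2, with |A| = 6 giving ≥ 9.)

|A +̂ A| = 11


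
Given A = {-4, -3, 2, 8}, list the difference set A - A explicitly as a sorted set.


A - A = {a - a' : a, a' ∈ A}.
Compute a - a' for each ordered pair (a, a'):
a = -4: -4--4=0, -4--3=-1, -4-2=-6, -4-8=-12
a = -3: -3--4=1, -3--3=0, -3-2=-5, -3-8=-11
a = 2: 2--4=6, 2--3=5, 2-2=0, 2-8=-6
a = 8: 8--4=12, 8--3=11, 8-2=6, 8-8=0
Collecting distinct values (and noting 0 appears from a-a):
A - A = {-12, -11, -6, -5, -1, 0, 1, 5, 6, 11, 12}
|A - A| = 11

A - A = {-12, -11, -6, -5, -1, 0, 1, 5, 6, 11, 12}


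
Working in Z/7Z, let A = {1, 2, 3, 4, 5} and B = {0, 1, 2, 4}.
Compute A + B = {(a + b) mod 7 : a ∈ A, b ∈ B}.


Work in Z/7Z: reduce every sum a + b modulo 7.
Enumerate all 20 pairs:
a = 1: 1+0=1, 1+1=2, 1+2=3, 1+4=5
a = 2: 2+0=2, 2+1=3, 2+2=4, 2+4=6
a = 3: 3+0=3, 3+1=4, 3+2=5, 3+4=0
a = 4: 4+0=4, 4+1=5, 4+2=6, 4+4=1
a = 5: 5+0=5, 5+1=6, 5+2=0, 5+4=2
Distinct residues collected: {0, 1, 2, 3, 4, 5, 6}
|A + B| = 7 (out of 7 total residues).

A + B = {0, 1, 2, 3, 4, 5, 6}


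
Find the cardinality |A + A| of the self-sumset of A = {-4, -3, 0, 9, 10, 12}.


A + A = {a + a' : a, a' ∈ A}; |A| = 6.
General bounds: 2|A| - 1 ≤ |A + A| ≤ |A|(|A|+1)/2, i.e. 11 ≤ |A + A| ≤ 21.
Lower bound 2|A|-1 is attained iff A is an arithmetic progression.
Enumerate sums a + a' for a ≤ a' (symmetric, so this suffices):
a = -4: -4+-4=-8, -4+-3=-7, -4+0=-4, -4+9=5, -4+10=6, -4+12=8
a = -3: -3+-3=-6, -3+0=-3, -3+9=6, -3+10=7, -3+12=9
a = 0: 0+0=0, 0+9=9, 0+10=10, 0+12=12
a = 9: 9+9=18, 9+10=19, 9+12=21
a = 10: 10+10=20, 10+12=22
a = 12: 12+12=24
Distinct sums: {-8, -7, -6, -4, -3, 0, 5, 6, 7, 8, 9, 10, 12, 18, 19, 20, 21, 22, 24}
|A + A| = 19

|A + A| = 19


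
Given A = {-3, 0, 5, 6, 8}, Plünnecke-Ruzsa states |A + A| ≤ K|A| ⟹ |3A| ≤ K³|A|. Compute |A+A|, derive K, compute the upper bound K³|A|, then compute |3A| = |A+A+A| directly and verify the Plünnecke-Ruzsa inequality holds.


|A| = 5.
Step 1: Compute A + A by enumerating all 25 pairs.
A + A = {-6, -3, 0, 2, 3, 5, 6, 8, 10, 11, 12, 13, 14, 16}, so |A + A| = 14.
Step 2: Doubling constant K = |A + A|/|A| = 14/5 = 14/5 ≈ 2.8000.
Step 3: Plünnecke-Ruzsa gives |3A| ≤ K³·|A| = (2.8000)³ · 5 ≈ 109.7600.
Step 4: Compute 3A = A + A + A directly by enumerating all triples (a,b,c) ∈ A³; |3A| = 26.
Step 5: Check 26 ≤ 109.7600? Yes ✓.

K = 14/5, Plünnecke-Ruzsa bound K³|A| ≈ 109.7600, |3A| = 26, inequality holds.


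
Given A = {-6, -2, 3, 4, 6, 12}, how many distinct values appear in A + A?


A + A = {a + a' : a, a' ∈ A}; |A| = 6.
General bounds: 2|A| - 1 ≤ |A + A| ≤ |A|(|A|+1)/2, i.e. 11 ≤ |A + A| ≤ 21.
Lower bound 2|A|-1 is attained iff A is an arithmetic progression.
Enumerate sums a + a' for a ≤ a' (symmetric, so this suffices):
a = -6: -6+-6=-12, -6+-2=-8, -6+3=-3, -6+4=-2, -6+6=0, -6+12=6
a = -2: -2+-2=-4, -2+3=1, -2+4=2, -2+6=4, -2+12=10
a = 3: 3+3=6, 3+4=7, 3+6=9, 3+12=15
a = 4: 4+4=8, 4+6=10, 4+12=16
a = 6: 6+6=12, 6+12=18
a = 12: 12+12=24
Distinct sums: {-12, -8, -4, -3, -2, 0, 1, 2, 4, 6, 7, 8, 9, 10, 12, 15, 16, 18, 24}
|A + A| = 19

|A + A| = 19


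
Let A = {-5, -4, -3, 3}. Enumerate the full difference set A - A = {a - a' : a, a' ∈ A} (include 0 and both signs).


A - A = {a - a' : a, a' ∈ A}.
Compute a - a' for each ordered pair (a, a'):
a = -5: -5--5=0, -5--4=-1, -5--3=-2, -5-3=-8
a = -4: -4--5=1, -4--4=0, -4--3=-1, -4-3=-7
a = -3: -3--5=2, -3--4=1, -3--3=0, -3-3=-6
a = 3: 3--5=8, 3--4=7, 3--3=6, 3-3=0
Collecting distinct values (and noting 0 appears from a-a):
A - A = {-8, -7, -6, -2, -1, 0, 1, 2, 6, 7, 8}
|A - A| = 11

A - A = {-8, -7, -6, -2, -1, 0, 1, 2, 6, 7, 8}


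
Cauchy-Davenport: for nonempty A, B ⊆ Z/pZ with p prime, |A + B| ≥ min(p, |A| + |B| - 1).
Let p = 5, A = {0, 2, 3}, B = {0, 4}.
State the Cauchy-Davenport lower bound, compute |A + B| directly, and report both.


Cauchy-Davenport: |A + B| ≥ min(p, |A| + |B| - 1) for A, B nonempty in Z/pZ.
|A| = 3, |B| = 2, p = 5.
CD lower bound = min(5, 3 + 2 - 1) = min(5, 4) = 4.
Compute A + B mod 5 directly:
a = 0: 0+0=0, 0+4=4
a = 2: 2+0=2, 2+4=1
a = 3: 3+0=3, 3+4=2
A + B = {0, 1, 2, 3, 4}, so |A + B| = 5.
Verify: 5 ≥ 4? Yes ✓.

CD lower bound = 4, actual |A + B| = 5.


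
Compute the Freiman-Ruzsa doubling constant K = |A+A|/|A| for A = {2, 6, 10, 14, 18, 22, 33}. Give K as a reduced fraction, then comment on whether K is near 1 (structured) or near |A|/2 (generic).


|A| = 7.
Compute A + A by enumerating all 49 pairs.
A + A = {4, 8, 12, 16, 20, 24, 28, 32, 35, 36, 39, 40, 43, 44, 47, 51, 55, 66}, so |A + A| = 18.
K = |A + A| / |A| = 18/7 (already in lowest terms) ≈ 2.5714.
Reference: AP of size 7 gives K = 13/7 ≈ 1.8571; a fully generic set of size 7 gives K ≈ 4.0000.

|A| = 7, |A + A| = 18, K = 18/7.


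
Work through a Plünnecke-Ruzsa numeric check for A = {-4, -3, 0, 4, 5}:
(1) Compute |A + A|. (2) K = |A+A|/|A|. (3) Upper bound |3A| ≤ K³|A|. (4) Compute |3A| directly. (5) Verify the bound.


|A| = 5.
Step 1: Compute A + A by enumerating all 25 pairs.
A + A = {-8, -7, -6, -4, -3, 0, 1, 2, 4, 5, 8, 9, 10}, so |A + A| = 13.
Step 2: Doubling constant K = |A + A|/|A| = 13/5 = 13/5 ≈ 2.6000.
Step 3: Plünnecke-Ruzsa gives |3A| ≤ K³·|A| = (2.6000)³ · 5 ≈ 87.8800.
Step 4: Compute 3A = A + A + A directly by enumerating all triples (a,b,c) ∈ A³; |3A| = 25.
Step 5: Check 25 ≤ 87.8800? Yes ✓.

K = 13/5, Plünnecke-Ruzsa bound K³|A| ≈ 87.8800, |3A| = 25, inequality holds.


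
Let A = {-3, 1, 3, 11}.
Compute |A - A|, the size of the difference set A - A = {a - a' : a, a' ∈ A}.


A - A = {a - a' : a, a' ∈ A}; |A| = 4.
Bounds: 2|A|-1 ≤ |A - A| ≤ |A|² - |A| + 1, i.e. 7 ≤ |A - A| ≤ 13.
Note: 0 ∈ A - A always (from a - a). The set is symmetric: if d ∈ A - A then -d ∈ A - A.
Enumerate nonzero differences d = a - a' with a > a' (then include -d):
Positive differences: {2, 4, 6, 8, 10, 14}
Full difference set: {0} ∪ (positive diffs) ∪ (negative diffs).
|A - A| = 1 + 2·6 = 13 (matches direct enumeration: 13).

|A - A| = 13


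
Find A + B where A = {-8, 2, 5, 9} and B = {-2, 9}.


A + B = {a + b : a ∈ A, b ∈ B}.
Enumerate all |A|·|B| = 4·2 = 8 pairs (a, b) and collect distinct sums.
a = -8: -8+-2=-10, -8+9=1
a = 2: 2+-2=0, 2+9=11
a = 5: 5+-2=3, 5+9=14
a = 9: 9+-2=7, 9+9=18
Collecting distinct sums: A + B = {-10, 0, 1, 3, 7, 11, 14, 18}
|A + B| = 8

A + B = {-10, 0, 1, 3, 7, 11, 14, 18}


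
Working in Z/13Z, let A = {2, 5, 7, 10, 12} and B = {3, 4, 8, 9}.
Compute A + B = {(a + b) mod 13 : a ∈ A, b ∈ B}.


Work in Z/13Z: reduce every sum a + b modulo 13.
Enumerate all 20 pairs:
a = 2: 2+3=5, 2+4=6, 2+8=10, 2+9=11
a = 5: 5+3=8, 5+4=9, 5+8=0, 5+9=1
a = 7: 7+3=10, 7+4=11, 7+8=2, 7+9=3
a = 10: 10+3=0, 10+4=1, 10+8=5, 10+9=6
a = 12: 12+3=2, 12+4=3, 12+8=7, 12+9=8
Distinct residues collected: {0, 1, 2, 3, 5, 6, 7, 8, 9, 10, 11}
|A + B| = 11 (out of 13 total residues).

A + B = {0, 1, 2, 3, 5, 6, 7, 8, 9, 10, 11}


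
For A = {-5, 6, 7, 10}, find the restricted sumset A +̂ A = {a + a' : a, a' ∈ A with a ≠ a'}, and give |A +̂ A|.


Restricted sumset: A +̂ A = {a + a' : a ∈ A, a' ∈ A, a ≠ a'}.
Equivalently, take A + A and drop any sum 2a that is achievable ONLY as a + a for a ∈ A (i.e. sums representable only with equal summands).
Enumerate pairs (a, a') with a < a' (symmetric, so each unordered pair gives one sum; this covers all a ≠ a'):
  -5 + 6 = 1
  -5 + 7 = 2
  -5 + 10 = 5
  6 + 7 = 13
  6 + 10 = 16
  7 + 10 = 17
Collected distinct sums: {1, 2, 5, 13, 16, 17}
|A +̂ A| = 6
(Reference bound: |A +̂ A| ≥ 2|A| - 3 for |A| ≥ 2, with |A| = 4 giving ≥ 5.)

|A +̂ A| = 6


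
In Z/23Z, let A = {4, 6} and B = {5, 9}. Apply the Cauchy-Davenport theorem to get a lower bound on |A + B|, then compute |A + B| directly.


Cauchy-Davenport: |A + B| ≥ min(p, |A| + |B| - 1) for A, B nonempty in Z/pZ.
|A| = 2, |B| = 2, p = 23.
CD lower bound = min(23, 2 + 2 - 1) = min(23, 3) = 3.
Compute A + B mod 23 directly:
a = 4: 4+5=9, 4+9=13
a = 6: 6+5=11, 6+9=15
A + B = {9, 11, 13, 15}, so |A + B| = 4.
Verify: 4 ≥ 3? Yes ✓.

CD lower bound = 3, actual |A + B| = 4.


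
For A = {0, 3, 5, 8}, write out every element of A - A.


A - A = {a - a' : a, a' ∈ A}.
Compute a - a' for each ordered pair (a, a'):
a = 0: 0-0=0, 0-3=-3, 0-5=-5, 0-8=-8
a = 3: 3-0=3, 3-3=0, 3-5=-2, 3-8=-5
a = 5: 5-0=5, 5-3=2, 5-5=0, 5-8=-3
a = 8: 8-0=8, 8-3=5, 8-5=3, 8-8=0
Collecting distinct values (and noting 0 appears from a-a):
A - A = {-8, -5, -3, -2, 0, 2, 3, 5, 8}
|A - A| = 9

A - A = {-8, -5, -3, -2, 0, 2, 3, 5, 8}


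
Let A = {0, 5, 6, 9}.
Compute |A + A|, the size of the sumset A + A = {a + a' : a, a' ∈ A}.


A + A = {a + a' : a, a' ∈ A}; |A| = 4.
General bounds: 2|A| - 1 ≤ |A + A| ≤ |A|(|A|+1)/2, i.e. 7 ≤ |A + A| ≤ 10.
Lower bound 2|A|-1 is attained iff A is an arithmetic progression.
Enumerate sums a + a' for a ≤ a' (symmetric, so this suffices):
a = 0: 0+0=0, 0+5=5, 0+6=6, 0+9=9
a = 5: 5+5=10, 5+6=11, 5+9=14
a = 6: 6+6=12, 6+9=15
a = 9: 9+9=18
Distinct sums: {0, 5, 6, 9, 10, 11, 12, 14, 15, 18}
|A + A| = 10

|A + A| = 10


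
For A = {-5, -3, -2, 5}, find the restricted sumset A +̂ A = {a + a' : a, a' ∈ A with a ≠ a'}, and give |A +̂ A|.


Restricted sumset: A +̂ A = {a + a' : a ∈ A, a' ∈ A, a ≠ a'}.
Equivalently, take A + A and drop any sum 2a that is achievable ONLY as a + a for a ∈ A (i.e. sums representable only with equal summands).
Enumerate pairs (a, a') with a < a' (symmetric, so each unordered pair gives one sum; this covers all a ≠ a'):
  -5 + -3 = -8
  -5 + -2 = -7
  -5 + 5 = 0
  -3 + -2 = -5
  -3 + 5 = 2
  -2 + 5 = 3
Collected distinct sums: {-8, -7, -5, 0, 2, 3}
|A +̂ A| = 6
(Reference bound: |A +̂ A| ≥ 2|A| - 3 for |A| ≥ 2, with |A| = 4 giving ≥ 5.)

|A +̂ A| = 6


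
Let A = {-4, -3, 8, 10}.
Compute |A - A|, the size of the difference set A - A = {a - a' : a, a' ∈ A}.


A - A = {a - a' : a, a' ∈ A}; |A| = 4.
Bounds: 2|A|-1 ≤ |A - A| ≤ |A|² - |A| + 1, i.e. 7 ≤ |A - A| ≤ 13.
Note: 0 ∈ A - A always (from a - a). The set is symmetric: if d ∈ A - A then -d ∈ A - A.
Enumerate nonzero differences d = a - a' with a > a' (then include -d):
Positive differences: {1, 2, 11, 12, 13, 14}
Full difference set: {0} ∪ (positive diffs) ∪ (negative diffs).
|A - A| = 1 + 2·6 = 13 (matches direct enumeration: 13).

|A - A| = 13
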